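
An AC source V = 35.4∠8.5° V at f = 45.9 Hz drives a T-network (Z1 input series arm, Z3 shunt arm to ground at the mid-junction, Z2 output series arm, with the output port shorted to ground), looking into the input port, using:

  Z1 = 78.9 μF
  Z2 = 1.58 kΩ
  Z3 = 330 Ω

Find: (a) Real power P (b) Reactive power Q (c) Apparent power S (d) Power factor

Step 1 — Angular frequency: ω = 2π·f = 2π·45.9 = 288.4 rad/s.
Step 2 — Component impedances:
  Z1: Z = 1/(jωC) = -j/(ω·C) = 0 - j43.95 Ω
  Z2: Z = R = 1580 Ω
  Z3: Z = R = 330 Ω
Step 3 — With the output port shorted to ground, the output series arm Z2 runs from the junction to ground; the shunt arm Z3 also runs from the junction to ground. They appear in parallel: Z3 || Z2 = 273 Ω.
Step 4 — Series with input arm Z1: Z_in = Z1 + (Z3 || Z2) = 273 - j43.95 Ω = 276.5∠-9.1° Ω.
Step 5 — Source phasor: V = 35.4∠8.5° V = 35.01 + j5.232 V.
Step 6 — Current: I = V / Z = 0.122 + j0.03881 A = 0.128∠17.6° A.
Step 7 — Complex power: S = V·I* = 4.475 - j0.7204 VA.
Step 8 — Real power: P = Re(S) = 4.475 W.
Step 9 — Reactive power: Q = Im(S) = -0.7204 VAR.
Step 10 — Apparent power: |S| = 4.532 VA.
Step 11 — Power factor: PF = P/|S| = 0.9873 (leading).

(a) P = 4.475 W  (b) Q = -0.7204 VAR  (c) S = 4.532 VA  (d) PF = 0.9873 (leading)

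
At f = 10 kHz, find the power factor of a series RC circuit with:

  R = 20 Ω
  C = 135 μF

Step 1 — Angular frequency: ω = 2π·f = 2π·1e+04 = 6.283e+04 rad/s.
Step 2 — Component impedances:
  R: Z = R = 20 Ω
  C: Z = 1/(jωC) = -j/(ω·C) = 0 - j0.1179 Ω
Step 3 — Series combination: Z_total = R + C = 20 - j0.1179 Ω = 20∠-0.3° Ω.
Step 4 — Power factor: PF = cos(φ) = Re(Z)/|Z| = 20/20 = 1.
Step 5 — Type: Im(Z) = -0.1179 ⇒ leading (phase φ = -0.3°).

PF = 1 (leading, φ = -0.3°)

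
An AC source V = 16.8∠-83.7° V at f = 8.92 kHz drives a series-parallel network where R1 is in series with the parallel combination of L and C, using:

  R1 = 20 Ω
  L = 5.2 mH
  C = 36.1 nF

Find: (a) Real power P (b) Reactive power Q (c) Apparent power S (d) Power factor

Step 1 — Angular frequency: ω = 2π·f = 2π·8920 = 5.605e+04 rad/s.
Step 2 — Component impedances:
  R1: Z = R = 20 Ω
  L: Z = jωL = j·5.605e+04·0.0052 = 0 + j291.4 Ω
  C: Z = 1/(jωC) = -j/(ω·C) = 0 - j494.3 Ω
Step 3 — Parallel branch: L || C = 1/(1/L + 1/C) = 0 + j710.2 Ω.
Step 4 — Series with R1: Z_total = R1 + (L || C) = 20 + j710.2 Ω = 710.5∠88.4° Ω.
Step 5 — Source phasor: V = 16.8∠-83.7° V = 1.844 - j16.7 V.
Step 6 — Current: I = V / Z = -0.02342 - j0.003255 A = 0.02364∠-172.1° A.
Step 7 — Complex power: S = V·I* = 0.01118 + j0.3971 VA.
Step 8 — Real power: P = Re(S) = 0.01118 W.
Step 9 — Reactive power: Q = Im(S) = 0.3971 VAR.
Step 10 — Apparent power: |S| = 0.3972 VA.
Step 11 — Power factor: PF = P/|S| = 0.02815 (lagging).

(a) P = 0.01118 W  (b) Q = 0.3971 VAR  (c) S = 0.3972 VA  (d) PF = 0.02815 (lagging)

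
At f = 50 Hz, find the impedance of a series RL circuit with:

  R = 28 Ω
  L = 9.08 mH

Step 1 — Angular frequency: ω = 2π·f = 2π·50 = 314.2 rad/s.
Step 2 — Component impedances:
  R: Z = R = 28 Ω
  L: Z = jωL = j·314.2·0.00908 = 0 + j2.853 Ω
Step 3 — Series combination: Z_total = R + L = 28 + j2.853 Ω = 28.14∠5.8° Ω.

Z = 28 + j2.853 Ω = 28.14∠5.8° Ω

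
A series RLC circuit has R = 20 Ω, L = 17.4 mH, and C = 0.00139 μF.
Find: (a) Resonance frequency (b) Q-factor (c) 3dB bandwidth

Step 1 — Resonance condition Im(Z)=0 gives ω₀ = 1/√(LC).
Step 2 — ω₀ = 1/√(0.0174·1.39e-09) = 2.033e+05 rad/s.
Step 3 — f₀ = ω₀/(2π) = 3.236e+04 Hz.
Step 4 — Series Q: Q = ω₀L/R = 2.033e+05·0.0174/20 = 176.9.
Step 5 — 3dB bandwidth: Δω = ω₀/Q = 1149 rad/s; BW = Δω/(2π) = 182.9 Hz.

(a) f₀ = 3.236e+04 Hz  (b) Q = 176.9  (c) BW = 182.9 Hz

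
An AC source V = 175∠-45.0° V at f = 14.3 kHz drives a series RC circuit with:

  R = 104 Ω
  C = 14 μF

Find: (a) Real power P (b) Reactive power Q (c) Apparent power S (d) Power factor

Step 1 — Angular frequency: ω = 2π·f = 2π·1.43e+04 = 8.985e+04 rad/s.
Step 2 — Component impedances:
  R: Z = R = 104 Ω
  C: Z = 1/(jωC) = -j/(ω·C) = 0 - j0.795 Ω
Step 3 — Series combination: Z_total = R + C = 104 - j0.795 Ω = 104∠-0.4° Ω.
Step 4 — Source phasor: V = 175∠-45.0° V = 123.7 - j123.7 V.
Step 5 — Current: I = V / Z = 1.199 - j1.181 A = 1.683∠-44.6° A.
Step 6 — Complex power: S = V·I* = 294.5 - j2.251 VA.
Step 7 — Real power: P = Re(S) = 294.5 W.
Step 8 — Reactive power: Q = Im(S) = -2.251 VAR.
Step 9 — Apparent power: |S| = 294.5 VA.
Step 10 — Power factor: PF = P/|S| = 1 (leading).

(a) P = 294.5 W  (b) Q = -2.251 VAR  (c) S = 294.5 VA  (d) PF = 1 (leading)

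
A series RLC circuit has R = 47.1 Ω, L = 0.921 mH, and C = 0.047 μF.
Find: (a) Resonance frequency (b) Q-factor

Step 1 — Resonance condition Im(Z)=0 gives ω₀ = 1/√(LC).
Step 2 — ω₀ = 1/√(0.000921·4.7e-08) = 1.52e+05 rad/s.
Step 3 — f₀ = ω₀/(2π) = 2.419e+04 Hz.
Step 4 — Series Q: Q = ω₀L/R = 1.52e+05·0.000921/47.1 = 2.972.

(a) f₀ = 2.419e+04 Hz  (b) Q = 2.972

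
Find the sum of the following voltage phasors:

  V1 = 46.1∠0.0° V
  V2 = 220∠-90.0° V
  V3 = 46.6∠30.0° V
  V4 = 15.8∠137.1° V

Step 1 — Convert each phasor to rectangular form:
  V1 = 46.1·(cos(0.0°) + j·sin(0.0°)) = 46.1 V
  V2 = 220·(cos(-90.0°) + j·sin(-90.0°)) = 0 - j220 V
  V3 = 46.6·(cos(30.0°) + j·sin(30.0°)) = 40.36 + j23.3 V
  V4 = 15.8·(cos(137.1°) + j·sin(137.1°)) = -11.57 + j10.76 V
Step 2 — Sum components: V_total = 74.88 - j185.9 V.
Step 3 — Convert to polar: |V_total| = 200.5 V, ∠V_total = -68.1°.

V_total = 200.5∠-68.1° V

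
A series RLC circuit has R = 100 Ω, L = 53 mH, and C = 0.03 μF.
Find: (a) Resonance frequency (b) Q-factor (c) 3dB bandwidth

Step 1 — Resonance: ω₀ = 1/√(LC) = 1/√(0.053·3e-08) = 2.508e+04 rad/s.
Step 2 — f₀ = ω₀/(2π) = 3991 Hz.
Step 3 — Series Q: Q = ω₀L/R = 2.508e+04·0.053/100 = 13.29.
Step 4 — Bandwidth: Δω = ω₀/Q = 1887 rad/s; BW = Δω/(2π) = 300.3 Hz.

(a) f₀ = 3991 Hz  (b) Q = 13.29  (c) BW = 300.3 Hz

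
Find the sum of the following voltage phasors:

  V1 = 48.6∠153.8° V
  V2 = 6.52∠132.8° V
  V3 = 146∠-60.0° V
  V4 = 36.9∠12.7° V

Step 1 — Convert each phasor to rectangular form:
  V1 = 48.6·(cos(153.8°) + j·sin(153.8°)) = -43.61 + j21.46 V
  V2 = 6.52·(cos(132.8°) + j·sin(132.8°)) = -4.43 + j4.784 V
  V3 = 146·(cos(-60.0°) + j·sin(-60.0°)) = 73 - j126.4 V
  V4 = 36.9·(cos(12.7°) + j·sin(12.7°)) = 36 + j8.112 V
Step 2 — Sum components: V_total = 60.96 - j92.09 V.
Step 3 — Convert to polar: |V_total| = 110.4 V, ∠V_total = -56.5°.

V_total = 110.4∠-56.5° V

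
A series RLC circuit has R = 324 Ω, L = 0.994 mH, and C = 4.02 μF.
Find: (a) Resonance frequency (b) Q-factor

Step 1 — Resonance condition Im(Z)=0 gives ω₀ = 1/√(LC).
Step 2 — ω₀ = 1/√(0.000994·4.02e-06) = 1.582e+04 rad/s.
Step 3 — f₀ = ω₀/(2π) = 2518 Hz.
Step 4 — Series Q: Q = ω₀L/R = 1.582e+04·0.000994/324 = 0.04853.

(a) f₀ = 2518 Hz  (b) Q = 0.04853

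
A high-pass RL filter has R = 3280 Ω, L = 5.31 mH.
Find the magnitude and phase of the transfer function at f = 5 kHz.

Step 1 — Angular frequency: ω = 2π·5000 = 3.142e+04 rad/s.
Step 2 — Transfer function: H(jω) = jωL/(R + jωL).
Step 3 — Numerator jωL = j·166.8; denominator R + jωL = 3280 + j166.8.
Step 4 — H = 0.00258 + j0.05073.
Step 5 — Magnitude: |H| = 0.05079 (-25.9 dB); phase: φ = 87.1°.

|H| = 0.05079 (-25.9 dB), φ = 87.1°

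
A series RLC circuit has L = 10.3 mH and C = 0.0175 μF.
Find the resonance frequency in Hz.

Step 1 — Resonance condition Im(Z)=0 gives ω₀ = 1/√(LC).
Step 2 — ω₀ = 1/√(0.0103·1.75e-08) = 7.448e+04 rad/s.
Step 3 — f₀ = ω₀/(2π) = 1.185e+04 Hz.

f₀ = 1.185e+04 Hz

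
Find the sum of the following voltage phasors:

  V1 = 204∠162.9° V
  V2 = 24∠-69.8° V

Step 1 — Convert each phasor to rectangular form:
  V1 = 204·(cos(162.9°) + j·sin(162.9°)) = -195 + j59.98 V
  V2 = 24·(cos(-69.8°) + j·sin(-69.8°)) = 8.287 - j22.52 V
Step 2 — Sum components: V_total = -186.7 + j37.46 V.
Step 3 — Convert to polar: |V_total| = 190.4 V, ∠V_total = 168.7°.

V_total = 190.4∠168.7° V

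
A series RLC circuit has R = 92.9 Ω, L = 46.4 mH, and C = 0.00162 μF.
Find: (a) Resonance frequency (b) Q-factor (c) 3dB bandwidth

Step 1 — Resonance: ω₀ = 1/√(LC) = 1/√(0.0464·1.62e-09) = 1.153e+05 rad/s.
Step 2 — f₀ = ω₀/(2π) = 1.836e+04 Hz.
Step 3 — Series Q: Q = ω₀L/R = 1.153e+05·0.0464/92.9 = 57.61.
Step 4 — Bandwidth: Δω = ω₀/Q = 2002 rad/s; BW = Δω/(2π) = 318.7 Hz.

(a) f₀ = 1.836e+04 Hz  (b) Q = 57.61  (c) BW = 318.7 Hz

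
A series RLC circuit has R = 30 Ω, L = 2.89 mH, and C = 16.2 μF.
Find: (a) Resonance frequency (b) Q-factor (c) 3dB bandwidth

Step 1 — Resonance: ω₀ = 1/√(LC) = 1/√(0.00289·1.62e-05) = 4622 rad/s.
Step 2 — f₀ = ω₀/(2π) = 735.6 Hz.
Step 3 — Series Q: Q = ω₀L/R = 4622·0.00289/30 = 0.4452.
Step 4 — Bandwidth: Δω = ω₀/Q = 1.038e+04 rad/s; BW = Δω/(2π) = 1652 Hz.

(a) f₀ = 735.6 Hz  (b) Q = 0.4452  (c) BW = 1652 Hz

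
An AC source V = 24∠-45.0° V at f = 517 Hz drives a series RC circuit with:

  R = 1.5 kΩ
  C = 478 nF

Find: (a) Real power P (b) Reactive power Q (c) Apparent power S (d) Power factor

Step 1 — Angular frequency: ω = 2π·f = 2π·517 = 3248 rad/s.
Step 2 — Component impedances:
  R: Z = R = 1500 Ω
  C: Z = 1/(jωC) = -j/(ω·C) = 0 - j644 Ω
Step 3 — Series combination: Z_total = R + C = 1500 - j644 Ω = 1632∠-23.2° Ω.
Step 4 — Source phasor: V = 24∠-45.0° V = 16.97 - j16.97 V.
Step 5 — Current: I = V / Z = 0.01365 - j0.005451 A = 0.0147∠-21.8° A.
Step 6 — Complex power: S = V·I* = 0.3242 - j0.1392 VA.
Step 7 — Real power: P = Re(S) = 0.3242 W.
Step 8 — Reactive power: Q = Im(S) = -0.1392 VAR.
Step 9 — Apparent power: |S| = 0.3529 VA.
Step 10 — Power factor: PF = P/|S| = 0.9189 (leading).

(a) P = 0.3242 W  (b) Q = -0.1392 VAR  (c) S = 0.3529 VA  (d) PF = 0.9189 (leading)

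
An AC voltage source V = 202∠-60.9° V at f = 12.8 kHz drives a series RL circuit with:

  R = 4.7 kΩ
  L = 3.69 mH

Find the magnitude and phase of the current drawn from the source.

Step 1 — Angular frequency: ω = 2π·f = 2π·1.28e+04 = 8.042e+04 rad/s.
Step 2 — Component impedances:
  R: Z = R = 4700 Ω
  L: Z = jωL = j·8.042e+04·0.00369 = 0 + j296.8 Ω
Step 3 — Series combination: Z_total = R + L = 4700 + j296.8 Ω = 4709∠3.6° Ω.
Step 4 — Source phasor: V = 202∠-60.9° V = 98.24 - j176.5 V.
Step 5 — Ohm's law: I = V / Z_total = (98.24 - j176.5) / (4700 + j296.8) = 0.01846 - j0.03872 A.
Step 6 — Convert to polar: |I| = 0.04289 A, ∠I = -64.5°.

I = 0.04289∠-64.5° A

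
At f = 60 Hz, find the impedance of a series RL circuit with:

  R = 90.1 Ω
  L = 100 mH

Step 1 — Angular frequency: ω = 2π·f = 2π·60 = 377 rad/s.
Step 2 — Component impedances:
  R: Z = R = 90.1 Ω
  L: Z = jωL = j·377·0.1 = 0 + j37.7 Ω
Step 3 — Series combination: Z_total = R + L = 90.1 + j37.7 Ω = 97.67∠22.7° Ω.

Z = 90.1 + j37.7 Ω = 97.67∠22.7° Ω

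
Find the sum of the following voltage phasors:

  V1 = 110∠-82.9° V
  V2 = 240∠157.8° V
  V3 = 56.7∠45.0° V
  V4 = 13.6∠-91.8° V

Step 1 — Convert each phasor to rectangular form:
  V1 = 110·(cos(-82.9°) + j·sin(-82.9°)) = 13.6 - j109.2 V
  V2 = 240·(cos(157.8°) + j·sin(157.8°)) = -222.2 + j90.68 V
  V3 = 56.7·(cos(45.0°) + j·sin(45.0°)) = 40.09 + j40.09 V
  V4 = 13.6·(cos(-91.8°) + j·sin(-91.8°)) = -0.4272 - j13.59 V
Step 2 — Sum components: V_total = -168.9 + j8.025 V.
Step 3 — Convert to polar: |V_total| = 169.1 V, ∠V_total = 177.3°.

V_total = 169.1∠177.3° V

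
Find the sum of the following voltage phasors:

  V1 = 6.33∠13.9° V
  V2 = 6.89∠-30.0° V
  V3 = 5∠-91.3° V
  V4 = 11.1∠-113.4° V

Step 1 — Convert each phasor to rectangular form:
  V1 = 6.33·(cos(13.9°) + j·sin(13.9°)) = 6.145 + j1.521 V
  V2 = 6.89·(cos(-30.0°) + j·sin(-30.0°)) = 5.967 - j3.445 V
  V3 = 5·(cos(-91.3°) + j·sin(-91.3°)) = -0.1134 - j4.999 V
  V4 = 11.1·(cos(-113.4°) + j·sin(-113.4°)) = -4.408 - j10.19 V
Step 2 — Sum components: V_total = 7.59 - j17.11 V.
Step 3 — Convert to polar: |V_total| = 18.72 V, ∠V_total = -66.1°.

V_total = 18.72∠-66.1° V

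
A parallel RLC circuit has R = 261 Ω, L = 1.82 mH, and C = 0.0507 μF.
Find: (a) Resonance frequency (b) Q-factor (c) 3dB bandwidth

Step 1 — Resonance: ω₀ = 1/√(LC) = 1/√(0.00182·5.07e-08) = 1.041e+05 rad/s.
Step 2 — f₀ = ω₀/(2π) = 1.657e+04 Hz.
Step 3 — Parallel Q: Q = R/(ω₀L) = 261/(1.041e+05·0.00182) = 1.378.
Step 4 — Bandwidth: Δω = ω₀/Q = 7.557e+04 rad/s; BW = Δω/(2π) = 1.203e+04 Hz.

(a) f₀ = 1.657e+04 Hz  (b) Q = 1.378  (c) BW = 1.203e+04 Hz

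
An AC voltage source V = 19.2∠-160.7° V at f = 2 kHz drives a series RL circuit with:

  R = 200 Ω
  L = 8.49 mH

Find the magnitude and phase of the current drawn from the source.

Step 1 — Angular frequency: ω = 2π·f = 2π·2000 = 1.257e+04 rad/s.
Step 2 — Component impedances:
  R: Z = R = 200 Ω
  L: Z = jωL = j·1.257e+04·0.00849 = 0 + j106.7 Ω
Step 3 — Series combination: Z_total = R + L = 200 + j106.7 Ω = 226.7∠28.1° Ω.
Step 4 — Source phasor: V = 19.2∠-160.7° V = -18.12 - j6.346 V.
Step 5 — Ohm's law: I = V / Z_total = (-18.12 - j6.346) / (200 + j106.7) = -0.08371 + j0.01293 A.
Step 6 — Convert to polar: |I| = 0.0847 A, ∠I = 171.2°.

I = 0.0847∠171.2° A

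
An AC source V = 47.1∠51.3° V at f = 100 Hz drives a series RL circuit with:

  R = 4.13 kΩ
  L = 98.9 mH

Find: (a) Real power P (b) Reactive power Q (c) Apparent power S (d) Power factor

Step 1 — Angular frequency: ω = 2π·f = 2π·100 = 628.3 rad/s.
Step 2 — Component impedances:
  R: Z = R = 4130 Ω
  L: Z = jωL = j·628.3·0.0989 = 0 + j62.14 Ω
Step 3 — Series combination: Z_total = R + L = 4130 + j62.14 Ω = 4130∠0.9° Ω.
Step 4 — Source phasor: V = 47.1∠51.3° V = 29.45 + j36.76 V.
Step 5 — Current: I = V / Z = 0.007263 + j0.008791 A = 0.0114∠50.4° A.
Step 6 — Complex power: S = V·I* = 0.537 + j0.00808 VA.
Step 7 — Real power: P = Re(S) = 0.537 W.
Step 8 — Reactive power: Q = Im(S) = 0.00808 VAR.
Step 9 — Apparent power: |S| = 0.5371 VA.
Step 10 — Power factor: PF = P/|S| = 0.9999 (lagging).

(a) P = 0.537 W  (b) Q = 0.00808 VAR  (c) S = 0.5371 VA  (d) PF = 0.9999 (lagging)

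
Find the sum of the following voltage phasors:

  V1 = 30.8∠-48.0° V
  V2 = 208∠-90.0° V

Step 1 — Convert each phasor to rectangular form:
  V1 = 30.8·(cos(-48.0°) + j·sin(-48.0°)) = 20.61 - j22.89 V
  V2 = 208·(cos(-90.0°) + j·sin(-90.0°)) = 0 - j208 V
Step 2 — Sum components: V_total = 20.61 - j230.9 V.
Step 3 — Convert to polar: |V_total| = 231.8 V, ∠V_total = -84.9°.

V_total = 231.8∠-84.9° V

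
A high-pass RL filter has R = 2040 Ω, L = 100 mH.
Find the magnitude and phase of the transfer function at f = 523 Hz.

Step 1 — Angular frequency: ω = 2π·523 = 3286 rad/s.
Step 2 — Transfer function: H(jω) = jωL/(R + jωL).
Step 3 — Numerator jωL = j·328.6; denominator R + jωL = 2040 + j328.6.
Step 4 — H = 0.02529 + j0.157.
Step 5 — Magnitude: |H| = 0.159 (-16.0 dB); phase: φ = 80.8°.

|H| = 0.159 (-16.0 dB), φ = 80.8°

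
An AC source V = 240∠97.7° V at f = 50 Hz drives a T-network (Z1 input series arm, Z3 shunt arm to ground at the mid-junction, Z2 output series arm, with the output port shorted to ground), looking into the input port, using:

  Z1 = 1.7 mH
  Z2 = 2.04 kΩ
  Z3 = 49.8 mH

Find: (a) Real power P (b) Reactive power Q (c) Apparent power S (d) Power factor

Step 1 — Angular frequency: ω = 2π·f = 2π·50 = 314.2 rad/s.
Step 2 — Component impedances:
  Z1: Z = jωL = j·314.2·0.0017 = 0 + j0.5341 Ω
  Z2: Z = R = 2040 Ω
  Z3: Z = jωL = j·314.2·0.0498 = 0 + j15.65 Ω
Step 3 — With the output port shorted to ground, the output series arm Z2 runs from the junction to ground; the shunt arm Z3 also runs from the junction to ground. They appear in parallel: Z3 || Z2 = 0.12 + j15.64 Ω.
Step 4 — Series with input arm Z1: Z_in = Z1 + (Z3 || Z2) = 0.12 + j16.18 Ω = 16.18∠89.6° Ω.
Step 5 — Source phasor: V = 240∠97.7° V = -32.16 + j237.8 V.
Step 6 — Current: I = V / Z = 14.69 + j2.097 A = 14.83∠8.1° A.
Step 7 — Complex power: S = V·I* = 26.4 + j3560 VA.
Step 8 — Real power: P = Re(S) = 26.4 W.
Step 9 — Reactive power: Q = Im(S) = 3560 VAR.
Step 10 — Apparent power: |S| = 3560 VA.
Step 11 — Power factor: PF = P/|S| = 0.007416 (lagging).

(a) P = 26.4 W  (b) Q = 3560 VAR  (c) S = 3560 VA  (d) PF = 0.007416 (lagging)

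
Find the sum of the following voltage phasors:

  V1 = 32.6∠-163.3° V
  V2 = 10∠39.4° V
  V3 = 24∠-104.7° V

Step 1 — Convert each phasor to rectangular form:
  V1 = 32.6·(cos(-163.3°) + j·sin(-163.3°)) = -31.23 - j9.368 V
  V2 = 10·(cos(39.4°) + j·sin(39.4°)) = 7.727 + j6.347 V
  V3 = 24·(cos(-104.7°) + j·sin(-104.7°)) = -6.09 - j23.21 V
Step 2 — Sum components: V_total = -29.59 - j26.24 V.
Step 3 — Convert to polar: |V_total| = 39.54 V, ∠V_total = -138.4°.

V_total = 39.54∠-138.4° V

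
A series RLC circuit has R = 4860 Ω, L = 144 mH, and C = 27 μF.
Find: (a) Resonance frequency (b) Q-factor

Step 1 — Resonance condition Im(Z)=0 gives ω₀ = 1/√(LC).
Step 2 — ω₀ = 1/√(0.144·2.7e-05) = 507.2 rad/s.
Step 3 — f₀ = ω₀/(2π) = 80.72 Hz.
Step 4 — Series Q: Q = ω₀L/R = 507.2·0.144/4860 = 0.01503.

(a) f₀ = 80.72 Hz  (b) Q = 0.01503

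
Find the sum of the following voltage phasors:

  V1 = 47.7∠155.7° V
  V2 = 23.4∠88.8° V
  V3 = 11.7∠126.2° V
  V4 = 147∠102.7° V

Step 1 — Convert each phasor to rectangular form:
  V1 = 47.7·(cos(155.7°) + j·sin(155.7°)) = -43.47 + j19.63 V
  V2 = 23.4·(cos(88.8°) + j·sin(88.8°)) = 0.4901 + j23.39 V
  V3 = 11.7·(cos(126.2°) + j·sin(126.2°)) = -6.91 + j9.441 V
  V4 = 147·(cos(102.7°) + j·sin(102.7°)) = -32.32 + j143.4 V
Step 2 — Sum components: V_total = -82.21 + j195.9 V.
Step 3 — Convert to polar: |V_total| = 212.4 V, ∠V_total = 112.8°.

V_total = 212.4∠112.8° V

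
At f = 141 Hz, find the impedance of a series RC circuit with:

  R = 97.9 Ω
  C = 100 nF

Step 1 — Angular frequency: ω = 2π·f = 2π·141 = 885.9 rad/s.
Step 2 — Component impedances:
  R: Z = R = 97.9 Ω
  C: Z = 1/(jωC) = -j/(ω·C) = 0 - j1.129e+04 Ω
Step 3 — Series combination: Z_total = R + C = 97.9 - j1.129e+04 Ω = 1.129e+04∠-89.5° Ω.

Z = 97.9 - j1.129e+04 Ω = 1.129e+04∠-89.5° Ω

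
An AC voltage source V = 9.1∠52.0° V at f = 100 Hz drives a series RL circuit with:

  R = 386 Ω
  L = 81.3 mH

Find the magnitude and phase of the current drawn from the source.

Step 1 — Angular frequency: ω = 2π·f = 2π·100 = 628.3 rad/s.
Step 2 — Component impedances:
  R: Z = R = 386 Ω
  L: Z = jωL = j·628.3·0.0813 = 0 + j51.08 Ω
Step 3 — Series combination: Z_total = R + L = 386 + j51.08 Ω = 389.4∠7.5° Ω.
Step 4 — Source phasor: V = 9.1∠52.0° V = 5.603 + j7.171 V.
Step 5 — Ohm's law: I = V / Z_total = (5.603 + j7.171) / (386 + j51.08) = 0.01668 + j0.01637 A.
Step 6 — Convert to polar: |I| = 0.02337 A, ∠I = 44.5°.

I = 0.02337∠44.5° A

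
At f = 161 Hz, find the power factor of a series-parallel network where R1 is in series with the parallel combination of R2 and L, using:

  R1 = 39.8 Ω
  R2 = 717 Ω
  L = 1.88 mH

Step 1 — Angular frequency: ω = 2π·f = 2π·161 = 1012 rad/s.
Step 2 — Component impedances:
  R1: Z = R = 39.8 Ω
  R2: Z = R = 717 Ω
  L: Z = jωL = j·1012·0.00188 = 0 + j1.902 Ω
Step 3 — Parallel branch: R2 || L = 1/(1/R2 + 1/L) = 0.005044 + j1.902 Ω.
Step 4 — Series with R1: Z_total = R1 + (R2 || L) = 39.81 + j1.902 Ω = 39.85∠2.7° Ω.
Step 5 — Power factor: PF = cos(φ) = Re(Z)/|Z| = 39.805/39.85 = 0.9989.
Step 6 — Type: Im(Z) = 1.902 ⇒ lagging (phase φ = 2.7°).

PF = 0.9989 (lagging, φ = 2.7°)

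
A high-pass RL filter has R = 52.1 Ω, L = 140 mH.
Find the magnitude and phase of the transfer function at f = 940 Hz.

Step 1 — Angular frequency: ω = 2π·940 = 5906 rad/s.
Step 2 — Transfer function: H(jω) = jωL/(R + jωL).
Step 3 — Numerator jωL = j·826.9; denominator R + jωL = 52.1 + j826.9.
Step 4 — H = 0.996 + j0.06276.
Step 5 — Magnitude: |H| = 0.998 (-0.0 dB); phase: φ = 3.6°.

|H| = 0.998 (-0.0 dB), φ = 3.6°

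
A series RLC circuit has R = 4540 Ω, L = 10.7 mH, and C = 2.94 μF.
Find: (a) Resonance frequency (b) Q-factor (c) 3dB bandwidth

Step 1 — Resonance: ω₀ = 1/√(LC) = 1/√(0.0107·2.94e-06) = 5638 rad/s.
Step 2 — f₀ = ω₀/(2π) = 897.3 Hz.
Step 3 — Series Q: Q = ω₀L/R = 5638·0.0107/4540 = 0.01329.
Step 4 — Bandwidth: Δω = ω₀/Q = 4.243e+05 rad/s; BW = Δω/(2π) = 6.753e+04 Hz.

(a) f₀ = 897.3 Hz  (b) Q = 0.01329  (c) BW = 6.753e+04 Hz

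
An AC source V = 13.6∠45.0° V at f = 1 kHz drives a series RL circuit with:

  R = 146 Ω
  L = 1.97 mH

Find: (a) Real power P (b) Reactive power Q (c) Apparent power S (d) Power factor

Step 1 — Angular frequency: ω = 2π·f = 2π·1000 = 6283 rad/s.
Step 2 — Component impedances:
  R: Z = R = 146 Ω
  L: Z = jωL = j·6283·0.00197 = 0 + j12.38 Ω
Step 3 — Series combination: Z_total = R + L = 146 + j12.38 Ω = 146.5∠4.8° Ω.
Step 4 — Source phasor: V = 13.6∠45.0° V = 9.617 + j9.617 V.
Step 5 — Current: I = V / Z = 0.07094 + j0.05985 A = 0.09282∠40.2° A.
Step 6 — Complex power: S = V·I* = 1.258 + j0.1066 VA.
Step 7 — Real power: P = Re(S) = 1.258 W.
Step 8 — Reactive power: Q = Im(S) = 0.1066 VAR.
Step 9 — Apparent power: |S| = 1.262 VA.
Step 10 — Power factor: PF = P/|S| = 0.9964 (lagging).

(a) P = 1.258 W  (b) Q = 0.1066 VAR  (c) S = 1.262 VA  (d) PF = 0.9964 (lagging)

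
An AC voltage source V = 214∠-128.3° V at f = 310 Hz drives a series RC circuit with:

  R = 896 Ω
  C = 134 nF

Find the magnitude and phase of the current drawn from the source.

Step 1 — Angular frequency: ω = 2π·f = 2π·310 = 1948 rad/s.
Step 2 — Component impedances:
  R: Z = R = 896 Ω
  C: Z = 1/(jωC) = -j/(ω·C) = 0 - j3831 Ω
Step 3 — Series combination: Z_total = R + C = 896 - j3831 Ω = 3935∠-76.8° Ω.
Step 4 — Source phasor: V = 214∠-128.3° V = -132.6 - j167.9 V.
Step 5 — Ohm's law: I = V / Z_total = (-132.6 - j167.9) / (896 - j3831) = 0.03388 - j0.04254 A.
Step 6 — Convert to polar: |I| = 0.05439 A, ∠I = -51.5°.

I = 0.05439∠-51.5° A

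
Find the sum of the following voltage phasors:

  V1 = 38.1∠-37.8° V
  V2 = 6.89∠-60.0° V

Step 1 — Convert each phasor to rectangular form:
  V1 = 38.1·(cos(-37.8°) + j·sin(-37.8°)) = 30.1 - j23.35 V
  V2 = 6.89·(cos(-60.0°) + j·sin(-60.0°)) = 3.445 - j5.967 V
Step 2 — Sum components: V_total = 33.55 - j29.32 V.
Step 3 — Convert to polar: |V_total| = 44.56 V, ∠V_total = -41.1°.

V_total = 44.56∠-41.1° V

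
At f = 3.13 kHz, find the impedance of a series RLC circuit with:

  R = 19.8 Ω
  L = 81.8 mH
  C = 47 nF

Step 1 — Angular frequency: ω = 2π·f = 2π·3130 = 1.967e+04 rad/s.
Step 2 — Component impedances:
  R: Z = R = 19.8 Ω
  L: Z = jωL = j·1.967e+04·0.0818 = 0 + j1609 Ω
  C: Z = 1/(jωC) = -j/(ω·C) = 0 - j1082 Ω
Step 3 — Series combination: Z_total = R + L + C = 19.8 + j526.8 Ω = 527.2∠87.8° Ω.

Z = 19.8 + j526.8 Ω = 527.2∠87.8° Ω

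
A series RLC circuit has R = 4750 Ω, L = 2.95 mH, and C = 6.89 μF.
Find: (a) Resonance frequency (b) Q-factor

Step 1 — Resonance condition Im(Z)=0 gives ω₀ = 1/√(LC).
Step 2 — ω₀ = 1/√(0.00295·6.89e-06) = 7014 rad/s.
Step 3 — f₀ = ω₀/(2π) = 1116 Hz.
Step 4 — Series Q: Q = ω₀L/R = 7014·0.00295/4750 = 0.004356.

(a) f₀ = 1116 Hz  (b) Q = 0.004356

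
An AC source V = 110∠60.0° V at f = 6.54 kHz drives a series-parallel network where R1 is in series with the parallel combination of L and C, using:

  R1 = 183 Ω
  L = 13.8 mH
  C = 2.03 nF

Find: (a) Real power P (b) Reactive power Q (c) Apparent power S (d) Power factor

Step 1 — Angular frequency: ω = 2π·f = 2π·6540 = 4.109e+04 rad/s.
Step 2 — Component impedances:
  R1: Z = R = 183 Ω
  L: Z = jωL = j·4.109e+04·0.0138 = 0 + j567.1 Ω
  C: Z = 1/(jωC) = -j/(ω·C) = 0 - j1.199e+04 Ω
Step 3 — Parallel branch: L || C = 1/(1/L + 1/C) = 0 + j595.2 Ω.
Step 4 — Series with R1: Z_total = R1 + (L || C) = 183 + j595.2 Ω = 622.7∠72.9° Ω.
Step 5 — Source phasor: V = 110∠60.0° V = 55 + j95.26 V.
Step 6 — Current: I = V / Z = 0.1722 - j0.03947 A = 0.1766∠-12.9° A.
Step 7 — Complex power: S = V·I* = 5.71 + j18.57 VA.
Step 8 — Real power: P = Re(S) = 5.71 W.
Step 9 — Reactive power: Q = Im(S) = 18.57 VAR.
Step 10 — Apparent power: |S| = 19.43 VA.
Step 11 — Power factor: PF = P/|S| = 0.2939 (lagging).

(a) P = 5.71 W  (b) Q = 18.57 VAR  (c) S = 19.43 VA  (d) PF = 0.2939 (lagging)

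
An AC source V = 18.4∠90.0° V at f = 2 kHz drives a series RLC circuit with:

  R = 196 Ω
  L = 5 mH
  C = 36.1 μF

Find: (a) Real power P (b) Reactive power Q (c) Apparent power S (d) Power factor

Step 1 — Angular frequency: ω = 2π·f = 2π·2000 = 1.257e+04 rad/s.
Step 2 — Component impedances:
  R: Z = R = 196 Ω
  L: Z = jωL = j·1.257e+04·0.005 = 0 + j62.83 Ω
  C: Z = 1/(jωC) = -j/(ω·C) = 0 - j2.204 Ω
Step 3 — Series combination: Z_total = R + L + C = 196 + j60.63 Ω = 205.2∠17.2° Ω.
Step 4 — Source phasor: V = 18.4∠90.0° V = 0 + j18.4 V.
Step 5 — Current: I = V / Z = 0.0265 + j0.08568 A = 0.08968∠72.8° A.
Step 6 — Complex power: S = V·I* = 1.577 + j0.4877 VA.
Step 7 — Real power: P = Re(S) = 1.577 W.
Step 8 — Reactive power: Q = Im(S) = 0.4877 VAR.
Step 9 — Apparent power: |S| = 1.65 VA.
Step 10 — Power factor: PF = P/|S| = 0.9553 (lagging).

(a) P = 1.577 W  (b) Q = 0.4877 VAR  (c) S = 1.65 VA  (d) PF = 0.9553 (lagging)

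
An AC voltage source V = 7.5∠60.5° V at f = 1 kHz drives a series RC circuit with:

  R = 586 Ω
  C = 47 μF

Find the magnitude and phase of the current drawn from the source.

Step 1 — Angular frequency: ω = 2π·f = 2π·1000 = 6283 rad/s.
Step 2 — Component impedances:
  R: Z = R = 586 Ω
  C: Z = 1/(jωC) = -j/(ω·C) = 0 - j3.386 Ω
Step 3 — Series combination: Z_total = R + C = 586 - j3.386 Ω = 586∠-0.3° Ω.
Step 4 — Source phasor: V = 7.5∠60.5° V = 3.693 + j6.528 V.
Step 5 — Ohm's law: I = V / Z_total = (3.693 + j6.528) / (586 - j3.386) = 0.006238 + j0.01118 A.
Step 6 — Convert to polar: |I| = 0.0128 A, ∠I = 60.8°.

I = 0.0128∠60.8° A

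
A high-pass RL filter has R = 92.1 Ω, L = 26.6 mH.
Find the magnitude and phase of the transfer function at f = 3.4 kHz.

Step 1 — Angular frequency: ω = 2π·3400 = 2.136e+04 rad/s.
Step 2 — Transfer function: H(jω) = jωL/(R + jωL).
Step 3 — Numerator jωL = j·568.3; denominator R + jωL = 92.1 + j568.3.
Step 4 — H = 0.9744 + j0.1579.
Step 5 — Magnitude: |H| = 0.9871 (-0.1 dB); phase: φ = 9.2°.

|H| = 0.9871 (-0.1 dB), φ = 9.2°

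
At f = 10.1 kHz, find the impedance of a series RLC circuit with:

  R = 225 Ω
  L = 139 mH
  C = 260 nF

Step 1 — Angular frequency: ω = 2π·f = 2π·1.01e+04 = 6.346e+04 rad/s.
Step 2 — Component impedances:
  R: Z = R = 225 Ω
  L: Z = jωL = j·6.346e+04·0.139 = 0 + j8821 Ω
  C: Z = 1/(jωC) = -j/(ω·C) = 0 - j60.61 Ω
Step 3 — Series combination: Z_total = R + L + C = 225 + j8760 Ω = 8763∠88.5° Ω.

Z = 225 + j8760 Ω = 8763∠88.5° Ω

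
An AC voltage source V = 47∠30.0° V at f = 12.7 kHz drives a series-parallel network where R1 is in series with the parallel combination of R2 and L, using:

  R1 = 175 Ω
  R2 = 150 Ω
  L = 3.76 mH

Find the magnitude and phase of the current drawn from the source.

Step 1 — Angular frequency: ω = 2π·f = 2π·1.27e+04 = 7.98e+04 rad/s.
Step 2 — Component impedances:
  R1: Z = R = 175 Ω
  R2: Z = R = 150 Ω
  L: Z = jωL = j·7.98e+04·0.00376 = 0 + j300 Ω
Step 3 — Parallel branch: R2 || L = 1/(1/R2 + 1/L) = 120 + j60 Ω.
Step 4 — Series with R1: Z_total = R1 + (R2 || L) = 295 + j60 Ω = 301∠11.5° Ω.
Step 5 — Source phasor: V = 47∠30.0° V = 40.7 + j23.5 V.
Step 6 — Ohm's law: I = V / Z_total = (40.7 + j23.5) / (295 + j60) = 0.1481 + j0.04955 A.
Step 7 — Convert to polar: |I| = 0.1561 A, ∠I = 18.5°.

I = 0.1561∠18.5° A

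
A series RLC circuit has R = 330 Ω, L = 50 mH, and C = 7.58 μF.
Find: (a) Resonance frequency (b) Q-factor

Step 1 — Resonance condition Im(Z)=0 gives ω₀ = 1/√(LC).
Step 2 — ω₀ = 1/√(0.05·7.58e-06) = 1624 rad/s.
Step 3 — f₀ = ω₀/(2π) = 258.5 Hz.
Step 4 — Series Q: Q = ω₀L/R = 1624·0.05/330 = 0.2461.

(a) f₀ = 258.5 Hz  (b) Q = 0.2461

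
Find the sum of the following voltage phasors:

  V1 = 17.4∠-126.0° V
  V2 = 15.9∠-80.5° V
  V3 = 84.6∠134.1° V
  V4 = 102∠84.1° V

Step 1 — Convert each phasor to rectangular form:
  V1 = 17.4·(cos(-126.0°) + j·sin(-126.0°)) = -10.23 - j14.08 V
  V2 = 15.9·(cos(-80.5°) + j·sin(-80.5°)) = 2.624 - j15.68 V
  V3 = 84.6·(cos(134.1°) + j·sin(134.1°)) = -58.87 + j60.75 V
  V4 = 102·(cos(84.1°) + j·sin(84.1°)) = 10.48 + j101.5 V
Step 2 — Sum components: V_total = -55.99 + j132.5 V.
Step 3 — Convert to polar: |V_total| = 143.8 V, ∠V_total = 112.9°.

V_total = 143.8∠112.9° V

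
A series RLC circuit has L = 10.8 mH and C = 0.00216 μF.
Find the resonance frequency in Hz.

Step 1 — Resonance condition Im(Z)=0 gives ω₀ = 1/√(LC).
Step 2 — ω₀ = 1/√(0.0108·2.16e-09) = 2.07e+05 rad/s.
Step 3 — f₀ = ω₀/(2π) = 3.295e+04 Hz.

f₀ = 3.295e+04 Hz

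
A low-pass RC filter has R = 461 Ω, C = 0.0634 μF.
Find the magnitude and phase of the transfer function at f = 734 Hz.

Step 1 — Angular frequency: ω = 2π·734 = 4612 rad/s.
Step 2 — Transfer function: H(jω) = 1/(1 + jωRC).
Step 3 — Denominator: 1 + jωRC = 1 + j·4612·461·6.34e-08 = 1 + j0.1348.
Step 4 — H = 0.9822 - j0.1324.
Step 5 — Magnitude: |H| = 0.991 (-0.1 dB); phase: φ = -7.7°.

|H| = 0.991 (-0.1 dB), φ = -7.7°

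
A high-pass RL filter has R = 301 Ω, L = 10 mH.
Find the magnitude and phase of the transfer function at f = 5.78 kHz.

Step 1 — Angular frequency: ω = 2π·5780 = 3.632e+04 rad/s.
Step 2 — Transfer function: H(jω) = jωL/(R + jωL).
Step 3 — Numerator jωL = j·363.2; denominator R + jωL = 301 + j363.2.
Step 4 — H = 0.5928 + j0.4913.
Step 5 — Magnitude: |H| = 0.7699 (-2.3 dB); phase: φ = 39.7°.

|H| = 0.7699 (-2.3 dB), φ = 39.7°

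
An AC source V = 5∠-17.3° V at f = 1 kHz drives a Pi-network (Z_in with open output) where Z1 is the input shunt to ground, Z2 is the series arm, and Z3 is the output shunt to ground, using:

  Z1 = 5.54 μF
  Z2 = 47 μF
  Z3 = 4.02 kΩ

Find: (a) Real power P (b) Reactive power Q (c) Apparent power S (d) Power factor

Step 1 — Angular frequency: ω = 2π·f = 2π·1000 = 6283 rad/s.
Step 2 — Component impedances:
  Z1: Z = 1/(jωC) = -j/(ω·C) = 0 - j28.73 Ω
  Z2: Z = 1/(jωC) = -j/(ω·C) = 0 - j3.386 Ω
  Z3: Z = R = 4020 Ω
Step 3 — With open output, the series arm Z2 and the output shunt Z3 appear in series to ground: Z2 + Z3 = 4020 - j3.386 Ω.
Step 4 — Parallel with input shunt Z1: Z_in = Z1 || (Z2 + Z3) = 0.2053 - j28.73 Ω = 28.73∠-89.6° Ω.
Step 5 — Source phasor: V = 5∠-17.3° V = 4.774 - j1.487 V.
Step 6 — Current: I = V / Z = 0.05294 + j0.1658 A = 0.174∠72.3° A.
Step 7 — Complex power: S = V·I* = 0.006219 - j0.8702 VA.
Step 8 — Real power: P = Re(S) = 0.006219 W.
Step 9 — Reactive power: Q = Im(S) = -0.8702 VAR.
Step 10 — Apparent power: |S| = 0.8702 VA.
Step 11 — Power factor: PF = P/|S| = 0.007146 (leading).

(a) P = 0.006219 W  (b) Q = -0.8702 VAR  (c) S = 0.8702 VA  (d) PF = 0.007146 (leading)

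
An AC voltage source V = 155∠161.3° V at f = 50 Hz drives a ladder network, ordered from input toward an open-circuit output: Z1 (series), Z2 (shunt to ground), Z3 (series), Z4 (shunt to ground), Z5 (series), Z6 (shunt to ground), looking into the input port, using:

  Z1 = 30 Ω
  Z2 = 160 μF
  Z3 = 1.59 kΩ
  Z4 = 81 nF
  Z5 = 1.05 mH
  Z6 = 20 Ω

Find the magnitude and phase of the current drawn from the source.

Step 1 — Angular frequency: ω = 2π·f = 2π·50 = 314.2 rad/s.
Step 2 — Component impedances:
  Z1: Z = R = 30 Ω
  Z2: Z = 1/(jωC) = -j/(ω·C) = 0 - j19.89 Ω
  Z3: Z = R = 1590 Ω
  Z4: Z = 1/(jωC) = -j/(ω·C) = 0 - j3.93e+04 Ω
  Z5: Z = jωL = j·314.2·0.00105 = 0 + j0.3299 Ω
  Z6: Z = R = 20 Ω
Step 3 — Ladder network (open output): work backward from the far end, alternating series and parallel combinations. Z_in = 30.25 - j19.89 Ω = 36.2∠-33.3° Ω.
Step 4 — Source phasor: V = 155∠161.3° V = -146.8 + j49.7 V.
Step 5 — Ohm's law: I = V / Z_total = (-146.8 + j49.7) / (30.25 - j19.89) = -4.143 - j1.082 A.
Step 6 — Convert to polar: |I| = 4.282 A, ∠I = -165.4°.

I = 4.282∠-165.4° A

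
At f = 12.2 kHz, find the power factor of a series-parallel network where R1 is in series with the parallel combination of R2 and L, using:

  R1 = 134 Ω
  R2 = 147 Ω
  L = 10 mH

Step 1 — Angular frequency: ω = 2π·f = 2π·1.22e+04 = 7.665e+04 rad/s.
Step 2 — Component impedances:
  R1: Z = R = 134 Ω
  R2: Z = R = 147 Ω
  L: Z = jωL = j·7.665e+04·0.01 = 0 + j766.5 Ω
Step 3 — Parallel branch: R2 || L = 1/(1/R2 + 1/L) = 141.8 + j27.19 Ω.
Step 4 — Series with R1: Z_total = R1 + (R2 || L) = 275.8 + j27.19 Ω = 277.1∠5.6° Ω.
Step 5 — Power factor: PF = cos(φ) = Re(Z)/|Z| = 275.79/277.12 = 0.9952.
Step 6 — Type: Im(Z) = 27.19 ⇒ lagging (phase φ = 5.6°).

PF = 0.9952 (lagging, φ = 5.6°)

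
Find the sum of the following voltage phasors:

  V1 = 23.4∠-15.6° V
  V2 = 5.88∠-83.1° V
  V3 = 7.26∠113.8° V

Step 1 — Convert each phasor to rectangular form:
  V1 = 23.4·(cos(-15.6°) + j·sin(-15.6°)) = 22.54 - j6.293 V
  V2 = 5.88·(cos(-83.1°) + j·sin(-83.1°)) = 0.7064 - j5.837 V
  V3 = 7.26·(cos(113.8°) + j·sin(113.8°)) = -2.93 + j6.643 V
Step 2 — Sum components: V_total = 20.31 - j5.488 V.
Step 3 — Convert to polar: |V_total| = 21.04 V, ∠V_total = -15.1°.

V_total = 21.04∠-15.1° V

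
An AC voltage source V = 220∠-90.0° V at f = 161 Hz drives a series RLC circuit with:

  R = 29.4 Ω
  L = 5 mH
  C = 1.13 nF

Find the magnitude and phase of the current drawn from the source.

Step 1 — Angular frequency: ω = 2π·f = 2π·161 = 1012 rad/s.
Step 2 — Component impedances:
  R: Z = R = 29.4 Ω
  L: Z = jωL = j·1012·0.005 = 0 + j5.058 Ω
  C: Z = 1/(jωC) = -j/(ω·C) = 0 - j8.748e+05 Ω
Step 3 — Series combination: Z_total = R + L + C = 29.4 - j8.748e+05 Ω = 8.748e+05∠-90.0° Ω.
Step 4 — Source phasor: V = 220∠-90.0° V = 0 - j220 V.
Step 5 — Ohm's law: I = V / Z_total = (0 - j220) / (29.4 - j8.748e+05) = 0.0002515 - j8.452e-09 A.
Step 6 — Convert to polar: |I| = 0.0002515 A, ∠I = -0.0°.

I = 0.0002515∠-0.0° A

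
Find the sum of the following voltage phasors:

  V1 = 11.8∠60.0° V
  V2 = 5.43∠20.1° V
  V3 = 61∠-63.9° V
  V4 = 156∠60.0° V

Step 1 — Convert each phasor to rectangular form:
  V1 = 11.8·(cos(60.0°) + j·sin(60.0°)) = 5.9 + j10.22 V
  V2 = 5.43·(cos(20.1°) + j·sin(20.1°)) = 5.099 + j1.866 V
  V3 = 61·(cos(-63.9°) + j·sin(-63.9°)) = 26.84 - j54.78 V
  V4 = 156·(cos(60.0°) + j·sin(60.0°)) = 78 + j135.1 V
Step 2 — Sum components: V_total = 115.8 + j92.41 V.
Step 3 — Convert to polar: |V_total| = 148.2 V, ∠V_total = 38.6°.

V_total = 148.2∠38.6° V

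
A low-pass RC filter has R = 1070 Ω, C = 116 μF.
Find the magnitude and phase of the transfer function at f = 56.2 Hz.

Step 1 — Angular frequency: ω = 2π·56.2 = 353.1 rad/s.
Step 2 — Transfer function: H(jω) = 1/(1 + jωRC).
Step 3 — Denominator: 1 + jωRC = 1 + j·353.1·1070·0.000116 = 1 + j43.83.
Step 4 — H = 0.0005203 - j0.0228.
Step 5 — Magnitude: |H| = 0.02281 (-32.8 dB); phase: φ = -88.7°.

|H| = 0.02281 (-32.8 dB), φ = -88.7°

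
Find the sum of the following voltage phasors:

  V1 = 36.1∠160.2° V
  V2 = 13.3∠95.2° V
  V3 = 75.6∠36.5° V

Step 1 — Convert each phasor to rectangular form:
  V1 = 36.1·(cos(160.2°) + j·sin(160.2°)) = -33.97 + j12.23 V
  V2 = 13.3·(cos(95.2°) + j·sin(95.2°)) = -1.205 + j13.25 V
  V3 = 75.6·(cos(36.5°) + j·sin(36.5°)) = 60.77 + j44.97 V
Step 2 — Sum components: V_total = 25.6 + j70.44 V.
Step 3 — Convert to polar: |V_total| = 74.95 V, ∠V_total = 70.0°.

V_total = 74.95∠70.0° V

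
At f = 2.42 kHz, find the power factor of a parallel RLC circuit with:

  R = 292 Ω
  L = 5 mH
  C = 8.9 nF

Step 1 — Angular frequency: ω = 2π·f = 2π·2420 = 1.521e+04 rad/s.
Step 2 — Component impedances:
  R: Z = R = 292 Ω
  L: Z = jωL = j·1.521e+04·0.005 = 0 + j76.03 Ω
  C: Z = 1/(jωC) = -j/(ω·C) = 0 - j7389 Ω
Step 3 — Parallel combination: 1/Z_total = 1/R + 1/L + 1/C; Z_total = 18.9 + j71.84 Ω = 74.29∠75.3° Ω.
Step 4 — Power factor: PF = cos(φ) = Re(Z)/|Z| = 18.9/74.29 = 0.2544.
Step 5 — Type: Im(Z) = 71.84 ⇒ lagging (phase φ = 75.3°).

PF = 0.2544 (lagging, φ = 75.3°)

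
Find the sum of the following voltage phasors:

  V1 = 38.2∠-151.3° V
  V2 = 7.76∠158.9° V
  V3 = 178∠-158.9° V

Step 1 — Convert each phasor to rectangular form:
  V1 = 38.2·(cos(-151.3°) + j·sin(-151.3°)) = -33.51 - j18.34 V
  V2 = 7.76·(cos(158.9°) + j·sin(158.9°)) = -7.24 + j2.794 V
  V3 = 178·(cos(-158.9°) + j·sin(-158.9°)) = -166.1 - j64.08 V
Step 2 — Sum components: V_total = -206.8 - j79.63 V.
Step 3 — Convert to polar: |V_total| = 221.6 V, ∠V_total = -158.9°.

V_total = 221.6∠-158.9° V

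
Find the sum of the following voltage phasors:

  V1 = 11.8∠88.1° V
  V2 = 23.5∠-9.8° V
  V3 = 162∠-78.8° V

Step 1 — Convert each phasor to rectangular form:
  V1 = 11.8·(cos(88.1°) + j·sin(88.1°)) = 0.3912 + j11.79 V
  V2 = 23.5·(cos(-9.8°) + j·sin(-9.8°)) = 23.16 - j4 V
  V3 = 162·(cos(-78.8°) + j·sin(-78.8°)) = 31.47 - j158.9 V
Step 2 — Sum components: V_total = 55.01 - j151.1 V.
Step 3 — Convert to polar: |V_total| = 160.8 V, ∠V_total = -70.0°.

V_total = 160.8∠-70.0° V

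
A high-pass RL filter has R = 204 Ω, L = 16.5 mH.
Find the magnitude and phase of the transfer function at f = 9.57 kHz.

Step 1 — Angular frequency: ω = 2π·9570 = 6.013e+04 rad/s.
Step 2 — Transfer function: H(jω) = jωL/(R + jωL).
Step 3 — Numerator jωL = j·992.1; denominator R + jωL = 204 + j992.1.
Step 4 — H = 0.9594 + j0.1973.
Step 5 — Magnitude: |H| = 0.9795 (-0.2 dB); phase: φ = 11.6°.

|H| = 0.9795 (-0.2 dB), φ = 11.6°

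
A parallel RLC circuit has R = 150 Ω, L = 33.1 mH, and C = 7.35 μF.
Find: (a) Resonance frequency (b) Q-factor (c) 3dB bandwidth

Step 1 — Resonance: ω₀ = 1/√(LC) = 1/√(0.0331·7.35e-06) = 2027 rad/s.
Step 2 — f₀ = ω₀/(2π) = 322.7 Hz.
Step 3 — Parallel Q: Q = R/(ω₀L) = 150/(2027·0.0331) = 2.235.
Step 4 — Bandwidth: Δω = ω₀/Q = 907 rad/s; BW = Δω/(2π) = 144.4 Hz.

(a) f₀ = 322.7 Hz  (b) Q = 2.235  (c) BW = 144.4 Hz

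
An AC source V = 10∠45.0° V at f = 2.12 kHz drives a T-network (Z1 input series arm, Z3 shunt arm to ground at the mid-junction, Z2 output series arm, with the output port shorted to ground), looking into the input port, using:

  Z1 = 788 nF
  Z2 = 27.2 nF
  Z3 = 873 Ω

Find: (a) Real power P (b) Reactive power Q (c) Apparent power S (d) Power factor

Step 1 — Angular frequency: ω = 2π·f = 2π·2120 = 1.332e+04 rad/s.
Step 2 — Component impedances:
  Z1: Z = 1/(jωC) = -j/(ω·C) = 0 - j95.27 Ω
  Z2: Z = 1/(jωC) = -j/(ω·C) = 0 - j2760 Ω
  Z3: Z = R = 873 Ω
Step 3 — With the output port shorted to ground, the output series arm Z2 runs from the junction to ground; the shunt arm Z3 also runs from the junction to ground. They appear in parallel: Z3 || Z2 = 793.6 - j251 Ω.
Step 4 — Series with input arm Z1: Z_in = Z1 + (Z3 || Z2) = 793.6 - j346.3 Ω = 865.9∠-23.6° Ω.
Step 5 — Source phasor: V = 10∠45.0° V = 7.071 + j7.071 V.
Step 6 — Current: I = V / Z = 0.004219 + j0.01075 A = 0.01155∠68.6° A.
Step 7 — Complex power: S = V·I* = 0.1059 - j0.04619 VA.
Step 8 — Real power: P = Re(S) = 0.1059 W.
Step 9 — Reactive power: Q = Im(S) = -0.04619 VAR.
Step 10 — Apparent power: |S| = 0.1155 VA.
Step 11 — Power factor: PF = P/|S| = 0.9165 (leading).

(a) P = 0.1059 W  (b) Q = -0.04619 VAR  (c) S = 0.1155 VA  (d) PF = 0.9165 (leading)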